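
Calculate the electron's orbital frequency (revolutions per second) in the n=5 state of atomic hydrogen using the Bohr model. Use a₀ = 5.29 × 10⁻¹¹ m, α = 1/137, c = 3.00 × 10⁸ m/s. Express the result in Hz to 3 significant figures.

5.27 × 10¹³ Hz

r = n²a₀/Z = 1.32 × 10⁻⁹ m, v = Zαc/n = 4.38 × 10⁵ m/s
f = v/(2πr) = 5.27 × 10¹³ Hz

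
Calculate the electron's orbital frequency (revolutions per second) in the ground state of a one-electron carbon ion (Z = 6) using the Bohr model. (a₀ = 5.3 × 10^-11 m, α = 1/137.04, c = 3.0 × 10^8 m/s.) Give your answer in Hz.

r = n²a₀/Z = 8.8 × 10^-12 m, v = Zαc/n = 1.3 × 10^7 m/s
f = v/(2πr) = 2.4 × 10^17 Hz

2.4 × 10^17 Hz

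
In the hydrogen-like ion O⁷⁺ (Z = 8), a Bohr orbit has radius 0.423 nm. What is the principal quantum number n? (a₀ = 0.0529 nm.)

r_n = n²a₀/Z ⇒ n² = rZ/a₀ = 0.423 × 8 / 0.0529 ≈ 63.97
n = 8

8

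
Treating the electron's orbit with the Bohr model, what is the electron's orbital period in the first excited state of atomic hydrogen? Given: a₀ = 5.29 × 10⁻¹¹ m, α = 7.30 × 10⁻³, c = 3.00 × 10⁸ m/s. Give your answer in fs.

1.21 fs

r = n²a₀/Z = 2²·5.29 × 10⁻¹¹/1 = 2.12 × 10⁻¹⁰ m
v = Zαc/n = 1·0.00730·3.00 × 10⁸/2 = 1.09 × 10⁶ m/s
T = 2πr/v = 1.21 × 10⁻¹⁵ s = 1.21 fs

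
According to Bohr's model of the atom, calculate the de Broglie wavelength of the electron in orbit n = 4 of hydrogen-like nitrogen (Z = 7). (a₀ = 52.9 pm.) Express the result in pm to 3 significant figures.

190 pm

The Bohr quantisation condition is nλ = 2πr_n.
r_n = n²a₀/Z = 121 pm
λ = 2πr_n/n = 2π·121/4 = 190 pm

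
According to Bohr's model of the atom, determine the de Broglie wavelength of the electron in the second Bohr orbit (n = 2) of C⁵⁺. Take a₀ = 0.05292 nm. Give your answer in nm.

0.1108 nm

The Bohr quantisation condition is nλ = 2πr_n.
r_n = n²a₀/Z = 0.03528 nm
λ = 2πr_n/n = 2π·0.03528/2 = 0.1108 nm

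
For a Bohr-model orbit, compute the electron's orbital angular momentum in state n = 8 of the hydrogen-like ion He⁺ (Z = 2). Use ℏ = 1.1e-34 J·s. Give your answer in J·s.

8.8e-34 J·s

L_n = nℏ = 8 × 1.1e-34 = 8.8e-34 J·s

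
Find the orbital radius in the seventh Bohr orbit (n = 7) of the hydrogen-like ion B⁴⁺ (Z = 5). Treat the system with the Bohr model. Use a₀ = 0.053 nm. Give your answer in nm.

0.52 nm

r_n = n²a₀/Z = 7² × 0.053 / 5
    = 49 × 0.053 / 5 = 0.52 nm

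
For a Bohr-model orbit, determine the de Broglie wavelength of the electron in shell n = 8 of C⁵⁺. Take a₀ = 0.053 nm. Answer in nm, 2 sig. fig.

0.44 nm

The Bohr quantisation condition is nλ = 2πr_n.
r_n = n²a₀/Z = 0.57 nm
λ = 2πr_n/n = 2π·0.57/8 = 0.44 nm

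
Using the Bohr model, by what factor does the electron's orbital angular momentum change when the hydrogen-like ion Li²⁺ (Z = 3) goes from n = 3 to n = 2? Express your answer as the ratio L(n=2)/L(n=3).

2/3

L = nℏ depends only on n, so L ∝ n.
L(n=2)/L(n=3) = (2/3)^1 = 2/3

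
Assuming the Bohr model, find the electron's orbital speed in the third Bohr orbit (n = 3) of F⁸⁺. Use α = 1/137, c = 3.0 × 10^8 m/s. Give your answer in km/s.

6600 km/s

v_n = Zαc/n = 9 × 0.0073 × 3.0 × 10^8 / 3
    = 6600 km/s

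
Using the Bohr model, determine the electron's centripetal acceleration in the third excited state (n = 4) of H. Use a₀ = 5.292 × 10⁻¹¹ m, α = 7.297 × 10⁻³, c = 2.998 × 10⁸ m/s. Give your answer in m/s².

r = n²a₀/Z = 8.467 × 10⁻¹⁰ m, v = Zαc/n = 5.469 × 10⁵ m/s
a = v²/r = (5.469 × 10⁵)² / 8.467 × 10⁻¹⁰ = 3.533 × 10²⁰ m/s²

3.533 × 10²⁰ m/s²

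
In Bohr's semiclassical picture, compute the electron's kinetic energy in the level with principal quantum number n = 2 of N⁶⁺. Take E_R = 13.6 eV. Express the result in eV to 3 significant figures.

For a Coulomb orbit the virial theorem gives K = −E_n.
E_n = −E_R·Z²/n², so K = E_R·Z²/n² = 13.6 × 7²/2² = 167 eV

167 eV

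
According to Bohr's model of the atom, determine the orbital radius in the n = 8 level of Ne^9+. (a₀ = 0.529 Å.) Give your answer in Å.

r_n = n²a₀/Z = 8² × 0.529 / 10
    = 64 × 0.529 / 10 = 3.39 Å

3.39 Å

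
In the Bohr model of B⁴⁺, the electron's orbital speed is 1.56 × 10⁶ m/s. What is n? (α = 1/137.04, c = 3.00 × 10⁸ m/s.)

v_n = Zαc/n ⇒ n = Zαc/v = 5 × 0.00730 × 3.00 × 10⁸ / 1.56 × 10⁶ ≈ 7.02
n = 7

7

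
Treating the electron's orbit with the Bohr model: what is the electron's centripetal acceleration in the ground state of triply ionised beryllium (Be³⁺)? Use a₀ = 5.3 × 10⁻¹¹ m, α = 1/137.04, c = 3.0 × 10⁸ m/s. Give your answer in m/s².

5.8 × 10²⁴ m/s²

r = n²a₀/Z = 1.3 × 10⁻¹¹ m, v = Zαc/n = 8.8 × 10⁶ m/s
a = v²/r = (8.8 × 10⁶)² / 1.3 × 10⁻¹¹ = 5.8 × 10²⁴ m/s²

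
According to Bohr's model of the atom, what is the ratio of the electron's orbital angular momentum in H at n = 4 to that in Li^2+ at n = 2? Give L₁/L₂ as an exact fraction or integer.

L = nℏ is independent of Z.
L₁/L₂ = n₁/n₂ = 4/2 = 2

2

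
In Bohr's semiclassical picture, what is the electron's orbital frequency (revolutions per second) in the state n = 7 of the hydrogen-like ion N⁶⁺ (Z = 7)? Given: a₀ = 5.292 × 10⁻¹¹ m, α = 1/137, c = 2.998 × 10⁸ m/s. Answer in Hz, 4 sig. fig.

9.402 × 10¹⁴ Hz

r = n²a₀/Z = 3.704 × 10⁻¹⁰ m, v = Zαc/n = 2.188 × 10⁶ m/s
f = v/(2πr) = 9.402 × 10¹⁴ Hz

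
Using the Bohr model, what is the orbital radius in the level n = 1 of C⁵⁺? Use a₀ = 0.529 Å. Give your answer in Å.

0.0882 Å

r_n = n²a₀/Z = 1² × 0.529 / 6
    = 1 × 0.529 / 6 = 0.0882 Å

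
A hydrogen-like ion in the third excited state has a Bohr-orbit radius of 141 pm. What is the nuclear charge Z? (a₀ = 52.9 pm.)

6

r_n = n²a₀/Z ⇒ Z = n²a₀/r = 4² × 52.9 / 141 ≈ 6.00
Z = 6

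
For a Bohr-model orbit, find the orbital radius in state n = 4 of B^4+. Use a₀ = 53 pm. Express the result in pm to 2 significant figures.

r_n = n²a₀/Z = 4² × 53 / 5
    = 16 × 53 / 5 = 170 pm

170 pm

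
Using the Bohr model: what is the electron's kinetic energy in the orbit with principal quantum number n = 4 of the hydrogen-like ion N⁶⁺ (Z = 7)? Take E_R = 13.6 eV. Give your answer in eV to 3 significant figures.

For a Coulomb orbit the virial theorem gives K = −E_n.
E_n = −E_R·Z²/n², so K = E_R·Z²/n² = 13.6 × 7²/4² = 41.6 eV

41.6 eV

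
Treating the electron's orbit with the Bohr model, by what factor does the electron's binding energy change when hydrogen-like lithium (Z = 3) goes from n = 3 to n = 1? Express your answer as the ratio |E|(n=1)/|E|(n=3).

9

|E| ∝ Z^2 · n^-2; with Z fixed, |E| ∝ n^-2.
|E|(n=1)/|E|(n=3) = (1/3)^-2 = 9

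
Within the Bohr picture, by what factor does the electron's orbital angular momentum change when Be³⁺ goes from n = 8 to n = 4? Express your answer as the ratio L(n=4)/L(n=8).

L = nℏ depends only on n, so L ∝ n.
L(n=4)/L(n=8) = (4/8)^1 = 1/2

1/2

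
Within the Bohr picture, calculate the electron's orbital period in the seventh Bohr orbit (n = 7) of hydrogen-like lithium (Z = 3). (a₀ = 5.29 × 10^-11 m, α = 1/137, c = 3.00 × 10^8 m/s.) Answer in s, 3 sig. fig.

5.78 × 10^-15 s

r = n²a₀/Z = 7²·5.29 × 10^-11/3 = 8.64 × 10^-10 m
v = Zαc/n = 3·0.00730·3.00 × 10^8/7 = 9.38 × 10^5 m/s
T = 2πr/v = 5.78 × 10^-15 s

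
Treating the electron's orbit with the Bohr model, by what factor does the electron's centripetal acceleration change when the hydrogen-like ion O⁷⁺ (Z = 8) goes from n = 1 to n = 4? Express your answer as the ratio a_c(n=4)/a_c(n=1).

1/256

a_c ∝ Z^3 · n^-4; with Z fixed, a_c ∝ n^-4.
a_c(n=4)/a_c(n=1) = (4/1)^-4 = 1/256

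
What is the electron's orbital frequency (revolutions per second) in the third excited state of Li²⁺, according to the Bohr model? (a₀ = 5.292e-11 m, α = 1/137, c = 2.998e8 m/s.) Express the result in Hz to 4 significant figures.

9.255e14 Hz

r = n²a₀/Z = 2.822e-10 m, v = Zαc/n = 1.641e6 m/s
f = v/(2πr) = 9.255e14 Hz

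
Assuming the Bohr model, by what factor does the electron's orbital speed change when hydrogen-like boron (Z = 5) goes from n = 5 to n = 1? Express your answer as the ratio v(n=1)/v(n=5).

5

v ∝ Z^1 · n^-1; with Z fixed, v ∝ n^-1.
v(n=1)/v(n=5) = (1/5)^-1 = 5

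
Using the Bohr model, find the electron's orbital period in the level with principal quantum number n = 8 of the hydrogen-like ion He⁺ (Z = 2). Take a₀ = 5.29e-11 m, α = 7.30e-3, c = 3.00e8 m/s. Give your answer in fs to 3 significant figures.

19.4 fs

r = n²a₀/Z = 8²·5.29e-11/2 = 1.69e-9 m
v = Zαc/n = 2·0.00730·3.00e8/8 = 5.47e5 m/s
T = 2πr/v = 1.94e-14 s = 19.4 fs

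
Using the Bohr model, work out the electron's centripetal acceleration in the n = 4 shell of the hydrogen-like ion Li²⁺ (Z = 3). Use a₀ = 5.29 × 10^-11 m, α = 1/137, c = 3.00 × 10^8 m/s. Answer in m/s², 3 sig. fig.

9.56 × 10^21 m/s²

r = n²a₀/Z = 2.82 × 10^-10 m, v = Zαc/n = 1.64 × 10^6 m/s
a = v²/r = (1.64 × 10^6)² / 2.82 × 10^-10 = 9.56 × 10^21 m/s²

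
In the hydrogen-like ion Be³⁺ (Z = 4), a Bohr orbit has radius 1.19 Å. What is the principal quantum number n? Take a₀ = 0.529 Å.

r_n = n²a₀/Z ⇒ n² = rZ/a₀ = 1.19 × 4 / 0.529 ≈ 9.00
n = 3

3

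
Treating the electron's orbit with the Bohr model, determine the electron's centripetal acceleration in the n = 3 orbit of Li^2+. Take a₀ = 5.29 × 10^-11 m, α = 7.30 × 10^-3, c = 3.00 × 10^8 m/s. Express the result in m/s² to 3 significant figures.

3.02 × 10^22 m/s²

r = n²a₀/Z = 1.59 × 10^-10 m, v = Zαc/n = 2.19 × 10^6 m/s
a = v²/r = (2.19 × 10^6)² / 1.59 × 10^-10 = 3.02 × 10^22 m/s²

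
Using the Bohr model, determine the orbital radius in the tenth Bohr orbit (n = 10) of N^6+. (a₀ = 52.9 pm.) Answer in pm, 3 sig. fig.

756 pm

r_n = n²a₀/Z = 10² × 52.9 / 7
    = 100 × 52.9 / 7 = 756 pm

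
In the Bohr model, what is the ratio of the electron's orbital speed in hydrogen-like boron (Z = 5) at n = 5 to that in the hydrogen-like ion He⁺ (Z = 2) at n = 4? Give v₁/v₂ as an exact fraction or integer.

v ∝ Z^1 · n^-1
v₁/v₂ = (5/2)^1 · (5/4)^-1 = 2

2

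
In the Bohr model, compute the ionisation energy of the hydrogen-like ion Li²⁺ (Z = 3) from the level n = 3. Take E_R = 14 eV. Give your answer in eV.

14 eV

E_n = −E_R·Z²/n² = −14 × 3²/3² eV = -14 eV
Ionisation energy = −E_n = 14 eV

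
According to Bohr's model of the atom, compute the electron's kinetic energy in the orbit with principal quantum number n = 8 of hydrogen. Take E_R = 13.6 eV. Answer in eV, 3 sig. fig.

For a Coulomb orbit the virial theorem gives K = −E_n.
E_n = −E_R·Z²/n², so K = E_R·Z²/n² = 13.6 × 1²/8² = 0.212 eV

0.212 eV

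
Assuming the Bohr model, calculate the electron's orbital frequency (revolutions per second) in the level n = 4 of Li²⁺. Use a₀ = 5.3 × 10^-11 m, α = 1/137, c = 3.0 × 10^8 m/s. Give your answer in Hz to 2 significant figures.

9.2 × 10^14 Hz

r = n²a₀/Z = 2.8 × 10^-10 m, v = Zαc/n = 1.6 × 10^6 m/s
f = v/(2πr) = 9.2 × 10^14 Hz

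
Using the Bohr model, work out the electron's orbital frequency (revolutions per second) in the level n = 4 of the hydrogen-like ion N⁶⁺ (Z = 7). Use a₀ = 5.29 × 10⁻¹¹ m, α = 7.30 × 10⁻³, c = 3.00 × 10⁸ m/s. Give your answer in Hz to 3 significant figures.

r = n²a₀/Z = 1.21 × 10⁻¹⁰ m, v = Zαc/n = 3.83 × 10⁶ m/s
f = v/(2πr) = 5.04 × 10¹⁵ Hz

5.04 × 10¹⁵ Hz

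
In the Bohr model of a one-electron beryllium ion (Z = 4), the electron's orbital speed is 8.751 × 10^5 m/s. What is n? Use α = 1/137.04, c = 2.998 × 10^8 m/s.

v_n = Zαc/n ⇒ n = Zαc/v = 4 × 0.007297 × 2.998 × 10^8 / 8.751 × 10^5 ≈ 10.00
n = 10

10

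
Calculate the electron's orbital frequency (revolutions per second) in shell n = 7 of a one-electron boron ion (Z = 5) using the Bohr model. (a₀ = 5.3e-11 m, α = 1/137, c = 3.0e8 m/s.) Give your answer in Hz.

r = n²a₀/Z = 5.2e-10 m, v = Zαc/n = 1.6e6 m/s
f = v/(2πr) = 4.8e14 Hz

4.8e14 Hz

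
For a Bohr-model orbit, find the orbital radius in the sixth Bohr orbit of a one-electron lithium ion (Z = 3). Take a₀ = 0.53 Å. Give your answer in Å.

6.4 Å

r_n = n²a₀/Z = 6² × 0.53 / 3
    = 36 × 0.53 / 3 = 6.4 Å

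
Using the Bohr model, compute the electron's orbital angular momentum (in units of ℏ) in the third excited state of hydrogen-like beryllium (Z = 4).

4

L_n = nℏ, so L/ℏ = n = 4.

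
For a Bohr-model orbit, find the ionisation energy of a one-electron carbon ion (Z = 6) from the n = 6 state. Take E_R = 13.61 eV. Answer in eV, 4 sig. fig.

E_n = −E_R·Z²/n² = −13.61 × 6²/6² eV = -13.61 eV
Ionisation energy = −E_n = 13.61 eV

13.61 eV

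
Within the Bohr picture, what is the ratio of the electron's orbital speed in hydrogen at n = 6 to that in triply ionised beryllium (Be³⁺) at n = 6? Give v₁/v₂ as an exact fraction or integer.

1/4

v ∝ Z^1 · n^-1
v₁/v₂ = (1/4)^1 · (6/6)^-1 = 1/4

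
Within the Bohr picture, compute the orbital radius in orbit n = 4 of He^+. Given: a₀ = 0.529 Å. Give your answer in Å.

r_n = n²a₀/Z = 4² × 0.529 / 2
    = 16 × 0.529 / 2 = 4.23 Å

4.23 Å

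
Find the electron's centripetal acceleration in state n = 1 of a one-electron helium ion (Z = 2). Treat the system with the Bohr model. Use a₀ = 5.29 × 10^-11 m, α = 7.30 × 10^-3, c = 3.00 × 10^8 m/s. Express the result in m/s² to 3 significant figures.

7.25 × 10^23 m/s²

r = n²a₀/Z = 2.65 × 10^-11 m, v = Zαc/n = 4.38 × 10^6 m/s
a = v²/r = (4.38 × 10^6)² / 2.65 × 10^-11 = 7.25 × 10^23 m/s²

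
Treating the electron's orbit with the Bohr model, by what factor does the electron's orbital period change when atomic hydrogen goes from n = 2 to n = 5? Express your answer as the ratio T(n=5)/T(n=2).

T ∝ Z^-2 · n^3; with Z fixed, T ∝ n^3.
T(n=5)/T(n=2) = (5/2)^3 = 125/8

125/8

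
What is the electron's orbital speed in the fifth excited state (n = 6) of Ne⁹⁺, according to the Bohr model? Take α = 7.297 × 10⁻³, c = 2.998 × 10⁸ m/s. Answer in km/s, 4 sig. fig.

v_n = Zαc/n = 10 × 0.007297 × 2.998 × 10⁸ / 6
    = 3646 km/s

3646 km/s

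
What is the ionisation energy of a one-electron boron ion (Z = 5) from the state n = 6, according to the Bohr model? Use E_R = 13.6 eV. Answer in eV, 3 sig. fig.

9.44 eV

E_n = −E_R·Z²/n² = −13.6 × 5²/6² eV = -9.44 eV
Ionisation energy = −E_n = 9.44 eV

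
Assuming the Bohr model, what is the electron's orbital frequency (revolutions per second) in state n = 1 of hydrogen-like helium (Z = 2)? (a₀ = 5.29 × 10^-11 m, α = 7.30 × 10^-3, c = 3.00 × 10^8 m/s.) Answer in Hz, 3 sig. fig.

r = n²a₀/Z = 2.65 × 10^-11 m, v = Zαc/n = 4.38 × 10^6 m/s
f = v/(2πr) = 2.64 × 10^16 Hz

2.64 × 10^16 Hz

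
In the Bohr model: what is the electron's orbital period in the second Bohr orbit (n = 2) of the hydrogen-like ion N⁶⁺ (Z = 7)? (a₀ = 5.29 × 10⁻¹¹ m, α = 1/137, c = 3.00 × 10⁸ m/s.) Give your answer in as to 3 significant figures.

r = n²a₀/Z = 2²·5.29 × 10⁻¹¹/7 = 3.02 × 10⁻¹¹ m
v = Zαc/n = 7·0.00730·3.00 × 10⁸/2 = 7.66 × 10⁶ m/s
T = 2πr/v = 2.48 × 10⁻¹⁷ s = 24.8 as

24.8 as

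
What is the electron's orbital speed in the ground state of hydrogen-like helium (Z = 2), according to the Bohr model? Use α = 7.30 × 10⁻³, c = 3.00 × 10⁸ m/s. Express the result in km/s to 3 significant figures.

v_n = Zαc/n = 2 × 0.00730 × 3.00 × 10⁸ / 1
    = 4380 km/s

4380 km/s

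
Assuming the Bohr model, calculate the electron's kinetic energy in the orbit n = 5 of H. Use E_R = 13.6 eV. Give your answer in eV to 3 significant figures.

0.544 eV

For a Coulomb orbit the virial theorem gives K = −E_n.
E_n = −E_R·Z²/n², so K = E_R·Z²/n² = 13.6 × 1²/5² = 0.544 eV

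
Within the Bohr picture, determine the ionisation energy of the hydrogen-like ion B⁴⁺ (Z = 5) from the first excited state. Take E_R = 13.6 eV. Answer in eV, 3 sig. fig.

E_n = −E_R·Z²/n² = −13.6 × 5²/2² eV = -85.0 eV
Ionisation energy = −E_n = 85.0 eV

85.0 eV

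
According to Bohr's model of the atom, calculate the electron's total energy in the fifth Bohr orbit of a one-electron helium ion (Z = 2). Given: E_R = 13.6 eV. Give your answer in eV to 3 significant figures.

E_n = −E_R·Z²/n² = −13.6 × 2²/5² = -2.18 eV

-2.18 eV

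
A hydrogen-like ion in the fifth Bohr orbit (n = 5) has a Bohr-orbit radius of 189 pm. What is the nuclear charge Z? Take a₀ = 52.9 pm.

r_n = n²a₀/Z ⇒ Z = n²a₀/r = 5² × 52.9 / 189 ≈ 7.00
Z = 7

7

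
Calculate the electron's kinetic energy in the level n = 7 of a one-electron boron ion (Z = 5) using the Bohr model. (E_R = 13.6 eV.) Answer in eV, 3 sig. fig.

6.94 eV

For a Coulomb orbit the virial theorem gives K = −E_n.
E_n = −E_R·Z²/n², so K = E_R·Z²/n² = 13.6 × 5²/7² = 6.94 eV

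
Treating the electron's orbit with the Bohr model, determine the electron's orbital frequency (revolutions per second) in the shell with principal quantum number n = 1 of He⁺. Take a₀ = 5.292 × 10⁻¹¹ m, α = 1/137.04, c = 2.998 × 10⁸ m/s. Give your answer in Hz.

r = n²a₀/Z = 2.646 × 10⁻¹¹ m, v = Zαc/n = 4.375 × 10⁶ m/s
f = v/(2πr) = 2.632 × 10¹⁶ Hz

2.632 × 10¹⁶ Hz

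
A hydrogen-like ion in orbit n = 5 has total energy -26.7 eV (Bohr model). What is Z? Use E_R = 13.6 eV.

7

E_n = −E_R Z²/n² ⇒ Z² = −E_n n²/E_R = 26.7 × 5² / 13.6 ≈ 49.08
Z = 7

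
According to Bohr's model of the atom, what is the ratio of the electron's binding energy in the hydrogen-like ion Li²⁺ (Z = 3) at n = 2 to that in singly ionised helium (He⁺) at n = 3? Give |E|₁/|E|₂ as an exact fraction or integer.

|E| ∝ Z^2 · n^-2
|E|₁/|E|₂ = (3/2)^2 · (2/3)^-2 = 81/16

81/16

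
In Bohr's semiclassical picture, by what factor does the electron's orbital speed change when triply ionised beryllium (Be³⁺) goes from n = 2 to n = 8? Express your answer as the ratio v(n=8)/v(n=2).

v ∝ Z^1 · n^-1; with Z fixed, v ∝ n^-1.
v(n=8)/v(n=2) = (8/2)^-1 = 1/4

1/4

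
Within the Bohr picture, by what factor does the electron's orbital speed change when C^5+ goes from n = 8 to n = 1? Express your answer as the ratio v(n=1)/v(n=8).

8

v ∝ Z^1 · n^-1; with Z fixed, v ∝ n^-1.
v(n=1)/v(n=8) = (1/8)^-1 = 8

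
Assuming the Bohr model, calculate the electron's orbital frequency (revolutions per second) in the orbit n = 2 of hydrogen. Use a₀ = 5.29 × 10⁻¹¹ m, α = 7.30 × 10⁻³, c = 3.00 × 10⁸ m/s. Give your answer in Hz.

8.24 × 10¹⁴ Hz

r = n²a₀/Z = 2.12 × 10⁻¹⁰ m, v = Zαc/n = 1.09 × 10⁶ m/s
f = v/(2πr) = 8.24 × 10¹⁴ Hz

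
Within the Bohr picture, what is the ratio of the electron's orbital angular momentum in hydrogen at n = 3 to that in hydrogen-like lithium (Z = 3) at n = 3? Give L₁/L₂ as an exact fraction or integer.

L = nℏ is independent of Z.
L₁/L₂ = n₁/n₂ = 3/3 = 1

1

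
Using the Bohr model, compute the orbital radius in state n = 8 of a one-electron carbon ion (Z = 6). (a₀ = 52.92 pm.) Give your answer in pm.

564.5 pm

r_n = n²a₀/Z = 8² × 52.92 / 6
    = 64 × 52.92 / 6 = 564.5 pm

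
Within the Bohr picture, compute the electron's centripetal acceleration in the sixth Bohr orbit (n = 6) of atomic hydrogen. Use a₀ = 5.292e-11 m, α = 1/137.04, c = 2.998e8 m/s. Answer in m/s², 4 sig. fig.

r = n²a₀/Z = 1.905e-9 m, v = Zαc/n = 3.646e5 m/s
a = v²/r = (3.646e5)² / 1.905e-9 = 6.978e19 m/s²

6.978e19 m/s²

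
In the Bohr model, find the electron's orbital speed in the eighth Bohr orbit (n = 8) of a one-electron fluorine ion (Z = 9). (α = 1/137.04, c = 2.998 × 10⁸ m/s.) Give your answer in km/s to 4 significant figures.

v_n = Zαc/n = 9 × 0.007297 × 2.998 × 10⁸ / 8
    = 2461 km/s

2461 km/s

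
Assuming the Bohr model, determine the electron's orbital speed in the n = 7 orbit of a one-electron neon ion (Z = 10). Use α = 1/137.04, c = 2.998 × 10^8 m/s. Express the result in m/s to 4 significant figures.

3.125 × 10^6 m/s

v_n = Zαc/n = 10 × 0.007297 × 2.998 × 10^8 / 7
    = 3.125 × 10^6 m/s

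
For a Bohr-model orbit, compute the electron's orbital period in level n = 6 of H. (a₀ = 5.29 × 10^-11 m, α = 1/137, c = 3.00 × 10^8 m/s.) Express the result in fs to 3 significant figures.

32.8 fs

r = n²a₀/Z = 6²·5.29 × 10^-11/1 = 1.90 × 10^-9 m
v = Zαc/n = 1·0.00730·3.00 × 10^8/6 = 3.65 × 10^5 m/s
T = 2πr/v = 3.28 × 10^-14 s = 32.8 fs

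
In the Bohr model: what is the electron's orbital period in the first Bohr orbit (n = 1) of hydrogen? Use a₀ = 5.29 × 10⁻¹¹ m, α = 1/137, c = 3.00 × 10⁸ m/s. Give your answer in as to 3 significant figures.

152 as

r = n²a₀/Z = 1²·5.29 × 10⁻¹¹/1 = 5.29 × 10⁻¹¹ m
v = Zαc/n = 1·0.00730·3.00 × 10⁸/1 = 2.19 × 10⁶ m/s
T = 2πr/v = 1.52 × 10⁻¹⁶ s = 152 as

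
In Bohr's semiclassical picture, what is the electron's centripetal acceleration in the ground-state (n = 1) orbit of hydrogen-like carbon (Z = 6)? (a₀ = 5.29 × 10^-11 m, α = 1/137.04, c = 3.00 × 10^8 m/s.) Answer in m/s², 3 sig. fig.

r = n²a₀/Z = 8.82 × 10^-12 m, v = Zαc/n = 1.31 × 10^7 m/s
a = v²/r = (1.31 × 10^7)² / 8.82 × 10^-12 = 1.96 × 10^25 m/s²

1.96 × 10^25 m/s²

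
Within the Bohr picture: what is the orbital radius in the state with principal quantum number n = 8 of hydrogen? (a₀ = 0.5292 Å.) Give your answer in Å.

33.87 Å

r_n = n²a₀/Z = 8² × 0.5292 / 1
    = 64 × 0.5292 / 1 = 33.87 Å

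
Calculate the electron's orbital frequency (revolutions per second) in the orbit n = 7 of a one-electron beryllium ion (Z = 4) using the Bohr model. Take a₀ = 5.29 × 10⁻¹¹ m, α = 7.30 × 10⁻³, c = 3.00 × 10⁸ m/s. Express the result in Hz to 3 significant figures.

r = n²a₀/Z = 6.48 × 10⁻¹⁰ m, v = Zαc/n = 1.25 × 10⁶ m/s
f = v/(2πr) = 3.07 × 10¹⁴ Hz

3.07 × 10¹⁴ Hz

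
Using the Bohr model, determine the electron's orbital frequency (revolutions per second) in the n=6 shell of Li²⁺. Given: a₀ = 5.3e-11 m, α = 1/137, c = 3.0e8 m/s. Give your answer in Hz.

r = n²a₀/Z = 6.4e-10 m, v = Zαc/n = 1.1e6 m/s
f = v/(2πr) = 2.7e14 Hz

2.7e14 Hz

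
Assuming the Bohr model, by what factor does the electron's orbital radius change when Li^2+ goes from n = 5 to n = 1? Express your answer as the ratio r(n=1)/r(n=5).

1/25

r ∝ Z^-1 · n^2; with Z fixed, r ∝ n^2.
r(n=1)/r(n=5) = (1/5)^2 = 1/25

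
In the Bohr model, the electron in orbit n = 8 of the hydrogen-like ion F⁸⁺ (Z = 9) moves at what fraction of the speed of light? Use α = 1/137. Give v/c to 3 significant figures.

v_n = Zαc/n, so v/c = Zα/n = 9 × 0.00730 / 8 = 0.00821

0.00821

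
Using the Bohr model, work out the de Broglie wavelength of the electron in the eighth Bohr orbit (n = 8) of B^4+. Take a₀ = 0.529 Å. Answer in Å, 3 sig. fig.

5.32 Å

The Bohr quantisation condition is nλ = 2πr_n.
r_n = n²a₀/Z = 6.77 Å
λ = 2πr_n/n = 2π·6.77/8 = 5.32 Å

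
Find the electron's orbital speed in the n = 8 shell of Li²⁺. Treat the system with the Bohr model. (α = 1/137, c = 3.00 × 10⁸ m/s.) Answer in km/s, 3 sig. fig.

v_n = Zαc/n = 3 × 0.00730 × 3.00 × 10⁸ / 8
    = 821 km/s

821 km/s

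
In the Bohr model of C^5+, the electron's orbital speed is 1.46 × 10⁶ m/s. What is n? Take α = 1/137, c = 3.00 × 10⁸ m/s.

9

v_n = Zαc/n ⇒ n = Zαc/v = 6 × 0.00730 × 3.00 × 10⁸ / 1.46 × 10⁶ ≈ 9.00
n = 9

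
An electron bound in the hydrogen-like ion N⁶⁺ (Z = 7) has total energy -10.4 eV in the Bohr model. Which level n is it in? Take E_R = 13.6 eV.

E_n = −E_R Z²/n² ⇒ n² = E_R Z²/(−E_n) = 13.6 × 7² / 10.4 ≈ 64.08
n = 8

8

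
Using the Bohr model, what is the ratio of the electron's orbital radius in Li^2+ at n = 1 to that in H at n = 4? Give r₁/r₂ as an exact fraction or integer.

1/48

r ∝ Z^-1 · n^2
r₁/r₂ = (3/1)^-1 · (1/4)^2 = 1/48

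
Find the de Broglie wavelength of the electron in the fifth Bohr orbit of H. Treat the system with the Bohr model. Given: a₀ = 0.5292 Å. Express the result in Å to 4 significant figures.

The Bohr quantisation condition is nλ = 2πr_n.
r_n = n²a₀/Z = 13.23 Å
λ = 2πr_n/n = 2π·13.23/5 = 16.63 Å

16.63 Å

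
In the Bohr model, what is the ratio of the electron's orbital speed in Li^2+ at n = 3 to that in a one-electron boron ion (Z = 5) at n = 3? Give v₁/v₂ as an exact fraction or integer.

3/5

v ∝ Z^1 · n^-1
v₁/v₂ = (3/5)^1 · (3/3)^-1 = 3/5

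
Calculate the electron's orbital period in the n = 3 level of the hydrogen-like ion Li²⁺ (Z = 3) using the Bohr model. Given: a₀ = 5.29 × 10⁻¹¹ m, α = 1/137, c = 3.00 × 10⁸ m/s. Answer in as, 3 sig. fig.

455 as

r = n²a₀/Z = 3²·5.29 × 10⁻¹¹/3 = 1.59 × 10⁻¹⁰ m
v = Zαc/n = 3·0.00730·3.00 × 10⁸/3 = 2.19 × 10⁶ m/s
T = 2πr/v = 4.55 × 10⁻¹⁶ s = 455 as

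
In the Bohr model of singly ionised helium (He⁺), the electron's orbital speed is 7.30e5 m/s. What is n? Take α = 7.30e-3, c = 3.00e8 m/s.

6

v_n = Zαc/n ⇒ n = Zαc/v = 2 × 0.00730 × 3.00e8 / 7.30e5 ≈ 6.00
n = 6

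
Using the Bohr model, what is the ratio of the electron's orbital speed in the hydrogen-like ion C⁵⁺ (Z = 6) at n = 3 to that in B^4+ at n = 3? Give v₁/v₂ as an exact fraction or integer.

v ∝ Z^1 · n^-1
v₁/v₂ = (6/5)^1 · (3/3)^-1 = 6/5

6/5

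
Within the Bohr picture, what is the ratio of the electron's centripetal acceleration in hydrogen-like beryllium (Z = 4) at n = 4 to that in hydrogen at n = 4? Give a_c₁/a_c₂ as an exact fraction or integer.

64

a_c ∝ Z^3 · n^-4
a_c₁/a_c₂ = (4/1)^3 · (4/4)^-4 = 64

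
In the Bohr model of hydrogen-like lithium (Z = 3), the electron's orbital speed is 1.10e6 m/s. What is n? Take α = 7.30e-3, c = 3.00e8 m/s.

6

v_n = Zαc/n ⇒ n = Zαc/v = 3 × 0.00730 × 3.00e8 / 1.10e6 ≈ 5.97
n = 6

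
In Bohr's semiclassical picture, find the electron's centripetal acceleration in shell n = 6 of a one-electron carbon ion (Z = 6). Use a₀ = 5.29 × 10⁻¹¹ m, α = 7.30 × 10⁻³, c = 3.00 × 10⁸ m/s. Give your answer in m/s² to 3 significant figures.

1.51 × 10²² m/s²

r = n²a₀/Z = 3.17 × 10⁻¹⁰ m, v = Zαc/n = 2.19 × 10⁶ m/s
a = v²/r = (2.19 × 10⁶)² / 3.17 × 10⁻¹⁰ = 1.51 × 10²² m/s²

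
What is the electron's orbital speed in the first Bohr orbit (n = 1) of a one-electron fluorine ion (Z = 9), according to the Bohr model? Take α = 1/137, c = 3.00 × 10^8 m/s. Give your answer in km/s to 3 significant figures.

1.97 × 10^4 km/s

v_n = Zαc/n = 9 × 0.00730 × 3.00 × 10^8 / 1
    = 1.97 × 10^4 km/s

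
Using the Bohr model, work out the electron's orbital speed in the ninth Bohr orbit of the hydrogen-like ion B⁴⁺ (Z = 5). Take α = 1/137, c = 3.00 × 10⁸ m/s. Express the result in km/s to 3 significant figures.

v_n = Zαc/n = 5 × 0.00730 × 3.00 × 10⁸ / 9
    = 1220 km/s

1220 km/s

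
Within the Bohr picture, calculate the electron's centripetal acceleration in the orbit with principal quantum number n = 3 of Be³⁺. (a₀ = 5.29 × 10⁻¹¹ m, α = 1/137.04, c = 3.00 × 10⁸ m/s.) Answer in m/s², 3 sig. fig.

7.16 × 10²² m/s²

r = n²a₀/Z = 1.19 × 10⁻¹⁰ m, v = Zαc/n = 2.92 × 10⁶ m/s
a = v²/r = (2.92 × 10⁶)² / 1.19 × 10⁻¹⁰ = 7.16 × 10²² m/s²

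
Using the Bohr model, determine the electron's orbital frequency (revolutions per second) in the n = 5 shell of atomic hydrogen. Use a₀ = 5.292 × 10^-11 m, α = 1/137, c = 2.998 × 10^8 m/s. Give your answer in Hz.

5.265 × 10^13 Hz

r = n²a₀/Z = 1.323 × 10^-9 m, v = Zαc/n = 4.377 × 10^5 m/s
f = v/(2πr) = 5.265 × 10^13 Hz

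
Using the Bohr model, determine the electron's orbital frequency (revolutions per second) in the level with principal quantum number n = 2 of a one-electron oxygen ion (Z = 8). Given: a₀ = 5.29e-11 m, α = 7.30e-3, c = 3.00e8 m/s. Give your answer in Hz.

5.27e16 Hz

r = n²a₀/Z = 2.65e-11 m, v = Zαc/n = 8.76e6 m/s
f = v/(2πr) = 5.27e16 Hz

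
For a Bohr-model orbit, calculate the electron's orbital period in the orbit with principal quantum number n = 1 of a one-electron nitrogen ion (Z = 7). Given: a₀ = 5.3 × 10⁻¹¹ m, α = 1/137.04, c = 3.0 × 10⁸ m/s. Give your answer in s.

r = n²a₀/Z = 1²·5.3 × 10⁻¹¹/7 = 7.6 × 10⁻¹² m
v = Zαc/n = 7·0.0073·3.0 × 10⁸/1 = 1.5 × 10⁷ m/s
T = 2πr/v = 3.1 × 10⁻¹⁸ s

3.1 × 10⁻¹⁸ s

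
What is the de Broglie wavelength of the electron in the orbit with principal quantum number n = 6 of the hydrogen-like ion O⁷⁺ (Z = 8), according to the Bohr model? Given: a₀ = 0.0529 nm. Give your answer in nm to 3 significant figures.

The Bohr quantisation condition is nλ = 2πr_n.
r_n = n²a₀/Z = 0.238 nm
λ = 2πr_n/n = 2π·0.238/6 = 0.249 nm

0.249 nm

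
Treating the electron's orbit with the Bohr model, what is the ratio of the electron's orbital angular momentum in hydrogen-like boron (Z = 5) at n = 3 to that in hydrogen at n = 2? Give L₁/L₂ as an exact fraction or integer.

3/2

L = nℏ is independent of Z.
L₁/L₂ = n₁/n₂ = 3/2 = 3/2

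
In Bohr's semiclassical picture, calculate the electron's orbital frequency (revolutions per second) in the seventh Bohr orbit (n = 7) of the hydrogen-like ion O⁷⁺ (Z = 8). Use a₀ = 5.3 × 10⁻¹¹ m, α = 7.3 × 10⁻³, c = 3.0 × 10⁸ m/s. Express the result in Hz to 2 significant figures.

1.2 × 10¹⁵ Hz

r = n²a₀/Z = 3.2 × 10⁻¹⁰ m, v = Zαc/n = 2.5 × 10⁶ m/s
f = v/(2πr) = 1.2 × 10¹⁵ Hz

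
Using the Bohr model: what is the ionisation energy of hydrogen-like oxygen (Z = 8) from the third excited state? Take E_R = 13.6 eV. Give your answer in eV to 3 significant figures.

E_n = −E_R·Z²/n² = −13.6 × 8²/4² eV = -54.4 eV
Ionisation energy = −E_n = 54.4 eV

54.4 eV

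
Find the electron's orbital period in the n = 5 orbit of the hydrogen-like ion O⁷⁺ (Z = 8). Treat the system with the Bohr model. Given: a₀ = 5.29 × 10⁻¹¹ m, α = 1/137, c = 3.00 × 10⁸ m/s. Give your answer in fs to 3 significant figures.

0.296 fs

r = n²a₀/Z = 5²·5.29 × 10⁻¹¹/8 = 1.65 × 10⁻¹⁰ m
v = Zαc/n = 8·0.00730·3.00 × 10⁸/5 = 3.50 × 10⁶ m/s
T = 2πr/v = 2.96 × 10⁻¹⁶ s = 0.296 fs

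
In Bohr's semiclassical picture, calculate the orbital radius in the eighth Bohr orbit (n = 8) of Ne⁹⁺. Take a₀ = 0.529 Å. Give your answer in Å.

r_n = n²a₀/Z = 8² × 0.529 / 10
    = 64 × 0.529 / 10 = 3.39 Å

3.39 Å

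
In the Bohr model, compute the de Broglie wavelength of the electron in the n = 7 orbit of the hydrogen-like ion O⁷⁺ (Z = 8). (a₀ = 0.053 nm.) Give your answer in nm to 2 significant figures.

0.29 nm

The Bohr quantisation condition is nλ = 2πr_n.
r_n = n²a₀/Z = 0.32 nm
λ = 2πr_n/n = 2π·0.32/7 = 0.29 nm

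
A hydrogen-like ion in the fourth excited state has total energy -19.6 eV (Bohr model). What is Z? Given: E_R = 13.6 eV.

E_n = −E_R Z²/n² ⇒ Z² = −E_n n²/E_R = 19.6 × 5² / 13.6 ≈ 36.03
Z = 6

6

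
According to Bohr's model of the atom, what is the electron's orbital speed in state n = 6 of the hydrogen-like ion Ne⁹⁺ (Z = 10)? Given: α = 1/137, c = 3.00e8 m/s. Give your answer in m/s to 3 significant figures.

3.65e6 m/s

v_n = Zαc/n = 10 × 0.00730 × 3.00e8 / 6
    = 3.65e6 m/s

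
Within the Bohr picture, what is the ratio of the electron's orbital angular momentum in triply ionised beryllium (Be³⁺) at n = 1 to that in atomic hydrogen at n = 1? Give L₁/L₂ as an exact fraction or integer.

1

L = nℏ is independent of Z.
L₁/L₂ = n₁/n₂ = 1/1 = 1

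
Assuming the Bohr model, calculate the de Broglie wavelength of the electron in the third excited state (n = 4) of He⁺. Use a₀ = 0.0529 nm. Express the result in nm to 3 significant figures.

The Bohr quantisation condition is nλ = 2πr_n.
r_n = n²a₀/Z = 0.423 nm
λ = 2πr_n/n = 2π·0.423/4 = 0.665 nm

0.665 nm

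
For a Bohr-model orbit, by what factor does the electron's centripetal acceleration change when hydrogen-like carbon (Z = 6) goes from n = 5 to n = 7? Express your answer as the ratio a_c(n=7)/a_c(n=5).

a_c ∝ Z^3 · n^-4; with Z fixed, a_c ∝ n^-4.
a_c(n=7)/a_c(n=5) = (7/5)^-4 = 625/2401

625/2401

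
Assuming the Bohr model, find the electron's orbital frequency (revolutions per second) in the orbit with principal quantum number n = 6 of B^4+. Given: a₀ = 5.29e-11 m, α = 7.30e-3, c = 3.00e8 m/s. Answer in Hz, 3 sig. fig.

r = n²a₀/Z = 3.81e-10 m, v = Zαc/n = 1.82e6 m/s
f = v/(2πr) = 7.63e14 Hz

7.63e14 Hz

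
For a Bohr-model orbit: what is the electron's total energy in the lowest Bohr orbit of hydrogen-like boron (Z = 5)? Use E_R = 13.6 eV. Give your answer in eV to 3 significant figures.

-340 eV

E_n = −E_R·Z²/n² = −13.6 × 5²/1² = -340 eV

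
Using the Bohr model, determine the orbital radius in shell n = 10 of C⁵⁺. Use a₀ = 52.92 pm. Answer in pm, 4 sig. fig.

r_n = n²a₀/Z = 10² × 52.92 / 6
    = 100 × 52.92 / 6 = 882.0 pm

882.0 pm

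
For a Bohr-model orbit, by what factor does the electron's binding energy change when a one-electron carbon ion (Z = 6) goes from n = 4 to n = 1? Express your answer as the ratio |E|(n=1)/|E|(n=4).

|E| ∝ Z^2 · n^-2; with Z fixed, |E| ∝ n^-2.
|E|(n=1)/|E|(n=4) = (1/4)^-2 = 16

16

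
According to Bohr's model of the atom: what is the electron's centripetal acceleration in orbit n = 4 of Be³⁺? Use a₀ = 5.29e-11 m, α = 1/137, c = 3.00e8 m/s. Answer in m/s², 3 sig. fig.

r = n²a₀/Z = 2.12e-10 m, v = Zαc/n = 2.19e6 m/s
a = v²/r = (2.19e6)² / 2.12e-10 = 2.27e22 m/s²

2.27e22 m/s²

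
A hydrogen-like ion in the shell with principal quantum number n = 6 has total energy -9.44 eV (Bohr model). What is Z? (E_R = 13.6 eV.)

E_n = −E_R Z²/n² ⇒ Z² = −E_n n²/E_R = 9.44 × 6² / 13.6 ≈ 24.99
Z = 5

5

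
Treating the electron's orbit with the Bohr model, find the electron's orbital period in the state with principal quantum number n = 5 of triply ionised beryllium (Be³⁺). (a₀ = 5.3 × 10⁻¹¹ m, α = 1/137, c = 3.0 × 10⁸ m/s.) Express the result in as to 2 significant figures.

r = n²a₀/Z = 5²·5.3 × 10⁻¹¹/4 = 3.3 × 10⁻¹⁰ m
v = Zαc/n = 4·0.0073·3.0 × 10⁸/5 = 1.8 × 10⁶ m/s
T = 2πr/v = 1.2 × 10⁻¹⁵ s = 1200 as

1200 as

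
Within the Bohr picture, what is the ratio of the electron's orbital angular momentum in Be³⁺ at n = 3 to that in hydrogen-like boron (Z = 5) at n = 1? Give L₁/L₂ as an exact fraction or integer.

L = nℏ is independent of Z.
L₁/L₂ = n₁/n₂ = 3/1 = 3

3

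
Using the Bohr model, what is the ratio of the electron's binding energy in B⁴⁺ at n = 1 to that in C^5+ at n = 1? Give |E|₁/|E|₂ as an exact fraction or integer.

25/36

|E| ∝ Z^2 · n^-2
|E|₁/|E|₂ = (5/6)^2 · (1/1)^-2 = 25/36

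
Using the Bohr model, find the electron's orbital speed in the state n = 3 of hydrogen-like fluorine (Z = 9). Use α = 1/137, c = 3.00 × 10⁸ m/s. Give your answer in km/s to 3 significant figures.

v_n = Zαc/n = 9 × 0.00730 × 3.00 × 10⁸ / 3
    = 6570 km/s

6570 km/s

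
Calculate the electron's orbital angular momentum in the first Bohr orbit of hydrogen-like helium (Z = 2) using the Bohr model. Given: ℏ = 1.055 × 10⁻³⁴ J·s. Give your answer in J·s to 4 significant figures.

1.055 × 10⁻³⁴ J·s

L_n = nℏ = 1 × 1.055 × 10⁻³⁴ = 1.055 × 10⁻³⁴ J·s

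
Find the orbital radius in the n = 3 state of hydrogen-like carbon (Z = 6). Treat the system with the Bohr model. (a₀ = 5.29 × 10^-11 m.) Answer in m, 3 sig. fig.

r_n = n²a₀/Z = 3² × 5.29 × 10^-11 / 6
    = 9 × 5.29 × 10^-11 / 6 = 7.94 × 10^-11 m

7.94 × 10^-11 m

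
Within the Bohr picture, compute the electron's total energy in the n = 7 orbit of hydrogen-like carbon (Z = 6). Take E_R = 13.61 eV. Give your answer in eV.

E_n = −E_R·Z²/n² = −13.61 × 6²/7² = -9.999 eV

-9.999 eV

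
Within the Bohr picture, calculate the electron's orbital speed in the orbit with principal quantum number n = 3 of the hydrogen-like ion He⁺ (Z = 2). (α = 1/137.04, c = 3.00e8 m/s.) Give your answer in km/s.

v_n = Zαc/n = 2 × 0.00730 × 3.00e8 / 3
    = 1460 km/s

1460 km/s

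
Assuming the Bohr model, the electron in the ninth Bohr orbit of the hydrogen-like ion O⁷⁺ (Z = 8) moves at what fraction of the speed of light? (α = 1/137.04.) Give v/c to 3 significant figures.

0.00649

v_n = Zαc/n, so v/c = Zα/n = 8 × 0.00730 / 9 = 0.00649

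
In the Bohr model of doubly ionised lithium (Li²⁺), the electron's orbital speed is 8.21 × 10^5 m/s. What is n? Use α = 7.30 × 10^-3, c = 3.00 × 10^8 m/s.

8

v_n = Zαc/n ⇒ n = Zαc/v = 3 × 0.00730 × 3.00 × 10^8 / 8.21 × 10^5 ≈ 8.00
n = 8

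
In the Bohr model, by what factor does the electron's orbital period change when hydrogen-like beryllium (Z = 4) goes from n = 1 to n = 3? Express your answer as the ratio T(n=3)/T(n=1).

T ∝ Z^-2 · n^3; with Z fixed, T ∝ n^3.
T(n=3)/T(n=1) = (3/1)^3 = 27

27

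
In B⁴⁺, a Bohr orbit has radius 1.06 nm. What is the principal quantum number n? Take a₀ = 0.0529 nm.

r_n = n²a₀/Z ⇒ n² = rZ/a₀ = 1.06 × 5 / 0.0529 ≈ 100.19
n = 10

10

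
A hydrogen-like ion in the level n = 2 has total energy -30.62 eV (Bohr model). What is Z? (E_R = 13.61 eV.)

E_n = −E_R Z²/n² ⇒ Z² = −E_n n²/E_R = 30.62 × 2² / 13.61 ≈ 9.00
Z = 3

3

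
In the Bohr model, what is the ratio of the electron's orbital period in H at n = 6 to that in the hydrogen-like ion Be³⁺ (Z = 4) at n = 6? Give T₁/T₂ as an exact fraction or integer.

16

T ∝ Z^-2 · n^3
T₁/T₂ = (1/4)^-2 · (6/6)^3 = 16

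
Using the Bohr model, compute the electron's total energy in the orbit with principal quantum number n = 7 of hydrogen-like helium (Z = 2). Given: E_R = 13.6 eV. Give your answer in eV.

-1.11 eV

E_n = −E_R·Z²/n² = −13.6 × 2²/7² = -1.11 eV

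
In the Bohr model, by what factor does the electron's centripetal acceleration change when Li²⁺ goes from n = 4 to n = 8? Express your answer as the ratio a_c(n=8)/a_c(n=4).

a_c ∝ Z^3 · n^-4; with Z fixed, a_c ∝ n^-4.
a_c(n=8)/a_c(n=4) = (8/4)^-4 = 1/16

1/16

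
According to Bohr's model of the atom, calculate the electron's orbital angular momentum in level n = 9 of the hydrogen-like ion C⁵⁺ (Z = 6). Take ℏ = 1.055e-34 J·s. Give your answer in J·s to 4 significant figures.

9.495e-34 J·s

L_n = nℏ = 9 × 1.055e-34 = 9.495e-34 J·s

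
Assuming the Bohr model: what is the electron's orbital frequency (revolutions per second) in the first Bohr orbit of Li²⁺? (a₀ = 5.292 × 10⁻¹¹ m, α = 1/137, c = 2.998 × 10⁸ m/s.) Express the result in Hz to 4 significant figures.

5.923 × 10¹⁶ Hz

r = n²a₀/Z = 1.764 × 10⁻¹¹ m, v = Zαc/n = 6.565 × 10⁶ m/s
f = v/(2πr) = 5.923 × 10¹⁶ Hz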